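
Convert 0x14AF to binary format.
Convert 0x14AF (hexadecimal) → 1×4096 + 4×256 + 10×16 + 15 = 5295 (decimal)
Convert 5295 (decimal) → 5295 = 4096 + 1024 + 128 + 32 + 8 + 4 + 2 + 1 → 0b1010010101111 (binary)
0b1010010101111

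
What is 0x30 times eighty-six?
Convert 0x30 (hexadecimal) → 3×16 = 48 (decimal)
Convert eighty-six (English words) → 86 (decimal)
Compute 48 × 86 = 4128
4128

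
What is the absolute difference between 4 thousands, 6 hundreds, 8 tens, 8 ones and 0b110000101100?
Convert 4 thousands, 6 hundreds, 8 tens, 8 ones (place-value notation) → 4×1000 + 6×100 + 8×10 + 8 = 4688 (decimal)
Convert 0b110000101100 (binary) → 2048 + 1024 + 32 + 8 + 4 = 3116 (decimal)
Compute |4688 - 3116| = 1572
1572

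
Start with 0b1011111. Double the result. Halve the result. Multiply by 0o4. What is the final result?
Convert 0b1011111 (binary) → 64 + 16 + 8 + 4 + 2 + 1 = 95 (decimal)
Start: 95
95 × 2 = 190
190 ÷ 2 = 95
Convert 0o4 (octal) → 4 (decimal)
95 × 4 = 380
380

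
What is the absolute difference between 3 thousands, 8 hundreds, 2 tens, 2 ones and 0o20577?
Convert 3 thousands, 8 hundreds, 2 tens, 2 ones (place-value notation) → 3×1000 + 8×100 + 2×10 + 2 = 3822 (decimal)
Convert 0o20577 (octal) → 2×4096 + 5×64 + 7×8 + 7 = 8575 (decimal)
Compute |3822 - 8575| = 4753
4753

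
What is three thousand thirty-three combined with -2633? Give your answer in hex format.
Convert three thousand thirty-three (English words) → 3×1000 + 33 = 3033 (decimal)
Compute 3033 + -2633 = 400
Convert 400 (decimal) → 400 = 1×256 + 9×16 → 0x190 (hexadecimal)
0x190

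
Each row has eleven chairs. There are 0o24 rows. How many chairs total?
Convert eleven (English words) → 11 (decimal)
Convert 0o24 (octal) → 2×8 + 4 = 20 (decimal)
Compute 11 × 20 = 220
220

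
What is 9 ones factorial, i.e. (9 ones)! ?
Convert 9 ones (place-value notation) → 9 (decimal)
Compute 9! = 362880
362880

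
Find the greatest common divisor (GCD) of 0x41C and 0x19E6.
Convert 0x41C (hexadecimal) → 4×256 + 1×16 + 12 = 1052 (decimal)
Convert 0x19E6 (hexadecimal) → 1×4096 + 9×256 + 14×16 + 6 = 6630 (decimal)
Compute gcd(1052, 6630) = 2
2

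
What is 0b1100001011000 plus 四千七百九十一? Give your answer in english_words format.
Convert 0b1100001011000 (binary) → 4096 + 2048 + 64 + 16 + 8 = 6232 (decimal)
Convert 四千七百九十一 (Chinese numeral) → 4×1000 + 7×100 + 9×10 + 1 = 4791 (decimal)
Compute 6232 + 4791 = 11023
Convert 11023 (decimal) → 11023 = 11×1000 + 23 → eleven thousand twenty-three (English words)
eleven thousand twenty-three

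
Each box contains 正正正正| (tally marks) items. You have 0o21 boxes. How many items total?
Convert 正正正正| (tally marks) → 5 + 5 + 5 + 5 + 1 = 21 (decimal)
Convert 0o21 (octal) → 2×8 + 1 = 17 (decimal)
Compute 21 × 17 = 357
357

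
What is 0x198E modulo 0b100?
Convert 0x198E (hexadecimal) → 1×4096 + 9×256 + 8×16 + 14 = 6542 (decimal)
Convert 0b100 (binary) → 4 (decimal)
Compute 6542 mod 4 = 2
2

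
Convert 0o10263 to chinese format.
Convert 0o10263 (octal) → 1×4096 + 2×64 + 6×8 + 3 = 4275 (decimal)
Convert 4275 (decimal) → 4275 = 4×1000 + 2×100 + 7×10 + 5 → 四千二百七十五 (Chinese numeral)
四千二百七十五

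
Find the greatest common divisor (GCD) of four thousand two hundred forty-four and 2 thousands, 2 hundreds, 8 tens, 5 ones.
Convert four thousand two hundred forty-four (English words) → 4×1000 + 2×100 + 44 = 4244 (decimal)
Convert 2 thousands, 2 hundreds, 8 tens, 5 ones (place-value notation) → 2×1000 + 2×100 + 8×10 + 5 = 2285 (decimal)
Compute gcd(4244, 2285) = 1
1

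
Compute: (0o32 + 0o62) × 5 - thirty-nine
Convert 0o32 (octal) → 3×8 + 2 = 26 (decimal)
Convert 0o62 (octal) → 6×8 + 2 = 50 (decimal)
Convert thirty-nine (English words) → 39 (decimal)
Expression in decimal: (26 + 50) × 5 - 39
Parentheses first: 26 + 50 = 76
Multiply: 76 × 5 = 380
Subtract: 380 - 39 = 341
341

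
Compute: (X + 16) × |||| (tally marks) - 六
Convert X (Roman numeral) → 10 (decimal)
Convert |||| (tally marks) → 4 (decimal)
Convert 六 (Chinese numeral) → 6 (decimal)
Expression in decimal: (10 + 16) × 4 - 6
Parentheses first: 10 + 16 = 26
Multiply: 26 × 4 = 104
Subtract: 104 - 6 = 98
98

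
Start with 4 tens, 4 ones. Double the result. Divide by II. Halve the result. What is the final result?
Convert 4 tens, 4 ones (place-value notation) → 4×10 + 4 = 44 (decimal)
Start: 44
44 × 2 = 88
Convert II (Roman numeral) → 1 + 1 = 2 (decimal)
88 ÷ 2 = 44
44 ÷ 2 = 22
22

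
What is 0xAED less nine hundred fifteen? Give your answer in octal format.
Convert 0xAED (hexadecimal) → 10×256 + 14×16 + 13 = 2797 (decimal)
Convert nine hundred fifteen (English words) → 9×100 + 15 = 915 (decimal)
Compute 2797 - 915 = 1882
Convert 1882 (decimal) → 1882 = 3×512 + 5×64 + 3×8 + 2 → 0o3532 (octal)
0o3532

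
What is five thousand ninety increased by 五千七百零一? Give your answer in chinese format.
Convert five thousand ninety (English words) → 5×1000 + 90 = 5090 (decimal)
Convert 五千七百零一 (Chinese numeral) → 5×1000 + 7×100 + 1 = 5701 (decimal)
Compute 5090 + 5701 = 10791
Convert 10791 (decimal) → 10791 = 1×10000 + 7×100 + 9×10 + 1 → 一万零七百九十一 (Chinese numeral)
一万零七百九十一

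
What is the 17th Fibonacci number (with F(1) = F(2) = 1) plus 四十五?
The 17th Fibonacci number (with F(1) = F(2) = 1) = 1597
Convert 四十五 (Chinese numeral) → 4×10 + 5 = 45 (decimal)
Compute 1597 + 45 = 1642
1642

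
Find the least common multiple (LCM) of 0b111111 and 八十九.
Convert 0b111111 (binary) → 32 + 16 + 8 + 4 + 2 + 1 = 63 (decimal)
Convert 八十九 (Chinese numeral) → 8×10 + 9 = 89 (decimal)
Compute lcm(63, 89) = 5607
5607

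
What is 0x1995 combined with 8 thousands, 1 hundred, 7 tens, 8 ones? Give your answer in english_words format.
Convert 0x1995 (hexadecimal) → 1×4096 + 9×256 + 9×16 + 5 = 6549 (decimal)
Convert 8 thousands, 1 hundred, 7 tens, 8 ones (place-value notation) → 8×1000 + 1×100 + 7×10 + 8 = 8178 (decimal)
Compute 6549 + 8178 = 14727
Convert 14727 (decimal) → 14727 = 14×1000 + 7×100 + 27 → fourteen thousand seven hundred twenty-seven (English words)
fourteen thousand seven hundred twenty-seven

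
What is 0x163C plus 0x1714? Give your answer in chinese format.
Convert 0x163C (hexadecimal) → 1×4096 + 6×256 + 3×16 + 12 = 5692 (decimal)
Convert 0x1714 (hexadecimal) → 1×4096 + 7×256 + 1×16 + 4 = 5908 (decimal)
Compute 5692 + 5908 = 11600
Convert 11600 (decimal) → 11600 = 1×10000 + 1×1000 + 6×100 → 一万一千六百 (Chinese numeral)
一万一千六百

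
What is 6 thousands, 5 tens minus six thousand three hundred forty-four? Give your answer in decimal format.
Convert 6 thousands, 5 tens (place-value notation) → 6×1000 + 5×10 = 6050 (decimal)
Convert six thousand three hundred forty-four (English words) → 6×1000 + 3×100 + 44 = 6344 (decimal)
Compute 6050 - 6344 = -294
-294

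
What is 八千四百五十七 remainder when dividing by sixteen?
Convert 八千四百五十七 (Chinese numeral) → 8×1000 + 4×100 + 5×10 + 7 = 8457 (decimal)
Convert sixteen (English words) → 16 (decimal)
Compute 8457 mod 16 = 9
9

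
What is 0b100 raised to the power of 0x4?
Convert 0b100 (binary) → 4 (decimal)
Convert 0x4 (hexadecimal) → 4 (decimal)
Compute 4 ^ 4 = 256
256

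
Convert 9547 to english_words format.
Convert 9547 (decimal) → 9547 = 9×1000 + 5×100 + 47 → nine thousand five hundred forty-seven (English words)
nine thousand five hundred forty-seven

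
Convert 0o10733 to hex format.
Convert 0o10733 (octal) → 1×4096 + 7×64 + 3×8 + 3 = 4571 (decimal)
Convert 4571 (decimal) → 4571 = 1×4096 + 1×256 + 13×16 + 11 → 0x11DB (hexadecimal)
0x11DB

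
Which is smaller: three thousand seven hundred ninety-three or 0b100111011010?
Convert three thousand seven hundred ninety-three (English words) → 3×1000 + 7×100 + 93 = 3793 (decimal)
Convert 0b100111011010 (binary) → 2048 + 256 + 128 + 64 + 16 + 8 + 2 = 2522 (decimal)
Compare 3793 vs 2522: smaller = 2522
2522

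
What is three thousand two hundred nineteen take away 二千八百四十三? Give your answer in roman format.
Convert three thousand two hundred nineteen (English words) → 3×1000 + 2×100 + 19 = 3219 (decimal)
Convert 二千八百四十三 (Chinese numeral) → 2×1000 + 8×100 + 4×10 + 3 = 2843 (decimal)
Compute 3219 - 2843 = 376
Convert 376 (decimal) → 376 = 100 + 100 + 100 + 50 + 10 + 10 + 5 + 1 → CCCLXXVI (Roman numeral)
CCCLXXVI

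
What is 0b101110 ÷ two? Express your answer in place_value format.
Convert 0b101110 (binary) → 32 + 8 + 4 + 2 = 46 (decimal)
Convert two (English words) → 2 (decimal)
Compute 46 ÷ 2 = 23
Convert 23 (decimal) → 23 = 2×10 + 3 → 2 tens, 3 ones (place-value notation)
2 tens, 3 ones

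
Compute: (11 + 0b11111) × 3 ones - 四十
Convert 0b11111 (binary) → 16 + 8 + 4 + 2 + 1 = 31 (decimal)
Convert 3 ones (place-value notation) → 3 (decimal)
Convert 四十 (Chinese numeral) → 4×10 = 40 (decimal)
Expression in decimal: (11 + 31) × 3 - 40
Parentheses first: 11 + 31 = 42
Multiply: 42 × 3 = 126
Subtract: 126 - 40 = 86
86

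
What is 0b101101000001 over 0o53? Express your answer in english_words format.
Convert 0b101101000001 (binary) → 2048 + 512 + 256 + 64 + 1 = 2881 (decimal)
Convert 0o53 (octal) → 5×8 + 3 = 43 (decimal)
Compute 2881 ÷ 43 = 67
Convert 67 (decimal) → sixty-seven (English words)
sixty-seven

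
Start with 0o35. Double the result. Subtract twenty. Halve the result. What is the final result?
Convert 0o35 (octal) → 3×8 + 5 = 29 (decimal)
Start: 29
29 × 2 = 58
Convert twenty (English words) → 20 (decimal)
58 - 20 = 38
38 ÷ 2 = 19
19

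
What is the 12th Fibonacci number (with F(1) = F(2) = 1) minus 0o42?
The 12th Fibonacci number (with F(1) = F(2) = 1): 1, 1, 2, 3, 5, 8, 13, 21, 34, 55, 89, 144 → 144
Convert 0o42 (octal) → 4×8 + 2 = 34 (decimal)
Compute 144 - 34 = 110
110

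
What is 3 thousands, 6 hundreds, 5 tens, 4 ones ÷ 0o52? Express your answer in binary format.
Convert 3 thousands, 6 hundreds, 5 tens, 4 ones (place-value notation) → 3×1000 + 6×100 + 5×10 + 4 = 3654 (decimal)
Convert 0o52 (octal) → 5×8 + 2 = 42 (decimal)
Compute 3654 ÷ 42 = 87
Convert 87 (decimal) → 87 = 64 + 16 + 4 + 2 + 1 → 0b1010111 (binary)
0b1010111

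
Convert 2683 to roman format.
Convert 2683 (decimal) → 2683 = 1000 + 1000 + 500 + 100 + 50 + 10 + 10 + 10 + 1 + 1 + 1 → MMDCLXXXIII (Roman numeral)
MMDCLXXXIII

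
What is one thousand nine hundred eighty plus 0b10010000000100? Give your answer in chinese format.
Convert one thousand nine hundred eighty (English words) → 1×1000 + 9×100 + 80 = 1980 (decimal)
Convert 0b10010000000100 (binary) → 8192 + 1024 + 4 = 9220 (decimal)
Compute 1980 + 9220 = 11200
Convert 11200 (decimal) → 11200 = 1×10000 + 1×1000 + 2×100 → 一万一千二百 (Chinese numeral)
一万一千二百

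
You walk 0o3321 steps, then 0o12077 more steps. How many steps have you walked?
Convert 0o3321 (octal) → 3×512 + 3×64 + 2×8 + 1 = 1745 (decimal)
Convert 0o12077 (octal) → 1×4096 + 2×512 + 7×8 + 7 = 5183 (decimal)
Compute 1745 + 5183 = 6928
6928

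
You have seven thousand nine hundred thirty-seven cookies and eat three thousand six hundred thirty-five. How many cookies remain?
Convert seven thousand nine hundred thirty-seven (English words) → 7×1000 + 9×100 + 37 = 7937 (decimal)
Convert three thousand six hundred thirty-five (English words) → 3×1000 + 6×100 + 35 = 3635 (decimal)
Compute 7937 - 3635 = 4302
4302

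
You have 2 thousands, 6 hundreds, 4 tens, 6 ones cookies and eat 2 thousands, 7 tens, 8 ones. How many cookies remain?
Convert 2 thousands, 6 hundreds, 4 tens, 6 ones (place-value notation) → 2×1000 + 6×100 + 4×10 + 6 = 2646 (decimal)
Convert 2 thousands, 7 tens, 8 ones (place-value notation) → 2×1000 + 7×10 + 8 = 2078 (decimal)
Compute 2646 - 2078 = 568
568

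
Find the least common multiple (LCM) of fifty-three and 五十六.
Convert fifty-three (English words) → 53 (decimal)
Convert 五十六 (Chinese numeral) → 5×10 + 6 = 56 (decimal)
Compute lcm(53, 56) = 2968
2968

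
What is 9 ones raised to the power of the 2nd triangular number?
Convert 9 ones (place-value notation) → 9 (decimal)
Convert the 2nd triangular number (triangular index) → 2×3/2 = 3 (decimal)
Compute 9 ^ 3 = 729
729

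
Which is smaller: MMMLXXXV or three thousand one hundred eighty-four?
Convert MMMLXXXV (Roman numeral) → 1000 + 1000 + 1000 + 50 + 10 + 10 + 10 + 5 = 3085 (decimal)
Convert three thousand one hundred eighty-four (English words) → 3×1000 + 1×100 + 84 = 3184 (decimal)
Compare 3085 vs 3184: smaller = 3085
3085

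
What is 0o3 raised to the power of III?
Convert 0o3 (octal) → 3 (decimal)
Convert III (Roman numeral) → 1 + 1 + 1 = 3 (decimal)
Compute 3 ^ 3 = 27
27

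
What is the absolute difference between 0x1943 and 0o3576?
Convert 0x1943 (hexadecimal) → 1×4096 + 9×256 + 4×16 + 3 = 6467 (decimal)
Convert 0o3576 (octal) → 3×512 + 5×64 + 7×8 + 6 = 1918 (decimal)
Compute |6467 - 1918| = 4549
4549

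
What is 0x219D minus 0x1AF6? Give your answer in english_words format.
Convert 0x219D (hexadecimal) → 2×4096 + 1×256 + 9×16 + 13 = 8605 (decimal)
Convert 0x1AF6 (hexadecimal) → 1×4096 + 10×256 + 15×16 + 6 = 6902 (decimal)
Compute 8605 - 6902 = 1703
Convert 1703 (decimal) → 1703 = 1×1000 + 7×100 + 3 → one thousand seven hundred three (English words)
one thousand seven hundred three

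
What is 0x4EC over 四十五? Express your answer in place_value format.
Convert 0x4EC (hexadecimal) → 4×256 + 14×16 + 12 = 1260 (decimal)
Convert 四十五 (Chinese numeral) → 4×10 + 5 = 45 (decimal)
Compute 1260 ÷ 45 = 28
Convert 28 (decimal) → 28 = 2×10 + 8 → 2 tens, 8 ones (place-value notation)
2 tens, 8 ones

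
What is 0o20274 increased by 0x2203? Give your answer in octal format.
Convert 0o20274 (octal) → 2×4096 + 2×64 + 7×8 + 4 = 8380 (decimal)
Convert 0x2203 (hexadecimal) → 2×4096 + 2×256 + 3 = 8707 (decimal)
Compute 8380 + 8707 = 17087
Convert 17087 (decimal) → 17087 = 4×4096 + 1×512 + 2×64 + 7×8 + 7 → 0o41277 (octal)
0o41277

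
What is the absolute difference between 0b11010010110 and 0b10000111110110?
Convert 0b11010010110 (binary) → 1024 + 512 + 128 + 16 + 4 + 2 = 1686 (decimal)
Convert 0b10000111110110 (binary) → 8192 + 256 + 128 + 64 + 32 + 16 + 4 + 2 = 8694 (decimal)
Compute |1686 - 8694| = 7008
7008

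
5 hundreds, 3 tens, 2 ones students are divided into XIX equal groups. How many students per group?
Convert 5 hundreds, 3 tens, 2 ones (place-value notation) → 5×100 + 3×10 + 2 = 532 (decimal)
Convert XIX (Roman numeral) → 10 + 9 = 19 (decimal)
Compute 532 ÷ 19 = 28
28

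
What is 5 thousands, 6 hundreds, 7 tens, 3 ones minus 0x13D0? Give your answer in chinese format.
Convert 5 thousands, 6 hundreds, 7 tens, 3 ones (place-value notation) → 5×1000 + 6×100 + 7×10 + 3 = 5673 (decimal)
Convert 0x13D0 (hexadecimal) → 1×4096 + 3×256 + 13×16 = 5072 (decimal)
Compute 5673 - 5072 = 601
Convert 601 (decimal) → 601 = 6×100 + 1 → 六百零一 (Chinese numeral)
六百零一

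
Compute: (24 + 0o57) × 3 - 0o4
Convert 0o57 (octal) → 5×8 + 7 = 47 (decimal)
Convert 0o4 (octal) → 4 (decimal)
Expression in decimal: (24 + 47) × 3 - 4
Parentheses first: 24 + 47 = 71
Multiply: 71 × 3 = 213
Subtract: 213 - 4 = 209
209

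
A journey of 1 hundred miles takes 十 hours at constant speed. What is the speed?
Convert 1 hundred (place-value notation) → 1×100 = 100 (decimal)
Convert 十 (Chinese numeral) → 1×10 = 10 (decimal)
Compute 100 ÷ 10 = 10
10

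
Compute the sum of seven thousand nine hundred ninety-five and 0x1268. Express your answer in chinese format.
Convert seven thousand nine hundred ninety-five (English words) → 7×1000 + 9×100 + 95 = 7995 (decimal)
Convert 0x1268 (hexadecimal) → 1×4096 + 2×256 + 6×16 + 8 = 4712 (decimal)
Compute 7995 + 4712 = 12707
Convert 12707 (decimal) → 12707 = 1×10000 + 2×1000 + 7×100 + 7 → 一万二千七百零七 (Chinese numeral)
一万二千七百零七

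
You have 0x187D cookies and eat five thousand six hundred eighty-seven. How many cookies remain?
Convert 0x187D (hexadecimal) → 1×4096 + 8×256 + 7×16 + 13 = 6269 (decimal)
Convert five thousand six hundred eighty-seven (English words) → 5×1000 + 6×100 + 87 = 5687 (decimal)
Compute 6269 - 5687 = 582
582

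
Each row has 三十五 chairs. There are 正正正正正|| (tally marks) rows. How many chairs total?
Convert 三十五 (Chinese numeral) → 3×10 + 5 = 35 (decimal)
Convert 正正正正正|| (tally marks) → 5 + 5 + 5 + 5 + 5 + 2 = 27 (decimal)
Compute 35 × 27 = 945
945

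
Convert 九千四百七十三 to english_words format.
Convert 九千四百七十三 (Chinese numeral) → 9×1000 + 4×100 + 7×10 + 3 = 9473 (decimal)
Convert 9473 (decimal) → 9473 = 9×1000 + 4×100 + 73 → nine thousand four hundred seventy-three (English words)
nine thousand four hundred seventy-three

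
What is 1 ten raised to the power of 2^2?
Convert 1 ten (place-value notation) → 1×10 = 10 (decimal)
Convert 2^2 (power) → 4 (decimal)
Compute 10 ^ 4 = 10000
10000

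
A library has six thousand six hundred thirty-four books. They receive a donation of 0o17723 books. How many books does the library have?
Convert six thousand six hundred thirty-four (English words) → 6×1000 + 6×100 + 34 = 6634 (decimal)
Convert 0o17723 (octal) → 1×4096 + 7×512 + 7×64 + 2×8 + 3 = 8147 (decimal)
Compute 6634 + 8147 = 14781
14781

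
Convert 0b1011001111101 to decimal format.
Convert 0b1011001111101 (binary) → 4096 + 1024 + 512 + 64 + 32 + 16 + 8 + 4 + 1 = 5757 (decimal)
5757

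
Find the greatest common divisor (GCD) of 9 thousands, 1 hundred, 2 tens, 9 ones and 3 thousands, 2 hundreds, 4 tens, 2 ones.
Convert 9 thousands, 1 hundred, 2 tens, 9 ones (place-value notation) → 9×1000 + 1×100 + 2×10 + 9 = 9129 (decimal)
Convert 3 thousands, 2 hundreds, 4 tens, 2 ones (place-value notation) → 3×1000 + 2×100 + 4×10 + 2 = 3242 (decimal)
Compute gcd(9129, 3242) = 1
1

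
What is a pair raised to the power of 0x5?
Convert a pair (colloquial) → 2 (decimal)
Convert 0x5 (hexadecimal) → 5 (decimal)
Compute 2 ^ 5 = 32
32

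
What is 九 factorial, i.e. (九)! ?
Convert 九 (Chinese numeral) → 9 (decimal)
Compute 9! = 362880
362880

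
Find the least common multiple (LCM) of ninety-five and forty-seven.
Convert ninety-five (English words) → 95 (decimal)
Convert forty-seven (English words) → 47 (decimal)
Compute lcm(95, 47) = 4465
4465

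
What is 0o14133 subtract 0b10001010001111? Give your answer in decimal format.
Convert 0o14133 (octal) → 1×4096 + 4×512 + 1×64 + 3×8 + 3 = 6235 (decimal)
Convert 0b10001010001111 (binary) → 8192 + 512 + 128 + 8 + 4 + 2 + 1 = 8847 (decimal)
Compute 6235 - 8847 = -2612
-2612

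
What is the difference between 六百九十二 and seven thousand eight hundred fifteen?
Convert 六百九十二 (Chinese numeral) → 6×100 + 9×10 + 2 = 692 (decimal)
Convert seven thousand eight hundred fifteen (English words) → 7×1000 + 8×100 + 15 = 7815 (decimal)
Difference: |692 - 7815| = 7123
7123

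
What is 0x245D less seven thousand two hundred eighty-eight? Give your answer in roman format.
Convert 0x245D (hexadecimal) → 2×4096 + 4×256 + 5×16 + 13 = 9309 (decimal)
Convert seven thousand two hundred eighty-eight (English words) → 7×1000 + 2×100 + 88 = 7288 (decimal)
Compute 9309 - 7288 = 2021
Convert 2021 (decimal) → 2021 = 1000 + 1000 + 10 + 10 + 1 → MMXXI (Roman numeral)
MMXXI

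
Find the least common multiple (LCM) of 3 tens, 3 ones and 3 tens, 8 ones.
Convert 3 tens, 3 ones (place-value notation) → 3×10 + 3 = 33 (decimal)
Convert 3 tens, 8 ones (place-value notation) → 3×10 + 8 = 38 (decimal)
Compute lcm(33, 38) = 1254
1254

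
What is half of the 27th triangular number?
The 27th triangular number = 27×28/2 = 378
Compute 378 ÷ 2 = 189
189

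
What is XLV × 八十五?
Convert XLV (Roman numeral) → 40 + 5 = 45 (decimal)
Convert 八十五 (Chinese numeral) → 8×10 + 5 = 85 (decimal)
Compute 45 × 85 = 3825
3825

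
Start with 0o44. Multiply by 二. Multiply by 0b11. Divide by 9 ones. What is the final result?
Convert 0o44 (octal) → 4×8 + 4 = 36 (decimal)
Start: 36
Convert 二 (Chinese numeral) → 2 (decimal)
36 × 2 = 72
Convert 0b11 (binary) → 2 + 1 = 3 (decimal)
72 × 3 = 216
Convert 9 ones (place-value notation) → 9 (decimal)
216 ÷ 9 = 24
24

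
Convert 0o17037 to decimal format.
Convert 0o17037 (octal) → 1×4096 + 7×512 + 3×8 + 7 = 7711 (decimal)
7711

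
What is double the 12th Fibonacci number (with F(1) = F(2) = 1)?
The 12th Fibonacci number (with F(1) = F(2) = 1): 1, 1, 2, 3, 5, 8, 13, 21, 34, 55, 89, 144 → 144
Compute 144 × 2 = 288
288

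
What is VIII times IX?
Convert VIII (Roman numeral) → 5 + 1 + 1 + 1 = 8 (decimal)
Convert IX (Roman numeral) → 9 (decimal)
Compute 8 × 9 = 72
72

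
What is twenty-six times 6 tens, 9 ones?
Convert twenty-six (English words) → 26 (decimal)
Convert 6 tens, 9 ones (place-value notation) → 6×10 + 9 = 69 (decimal)
Compute 26 × 69 = 1794
1794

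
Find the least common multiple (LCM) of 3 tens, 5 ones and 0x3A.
Convert 3 tens, 5 ones (place-value notation) → 3×10 + 5 = 35 (decimal)
Convert 0x3A (hexadecimal) → 3×16 + 10 = 58 (decimal)
Compute lcm(35, 58) = 2030
2030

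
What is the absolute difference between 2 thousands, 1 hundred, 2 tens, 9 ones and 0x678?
Convert 2 thousands, 1 hundred, 2 tens, 9 ones (place-value notation) → 2×1000 + 1×100 + 2×10 + 9 = 2129 (decimal)
Convert 0x678 (hexadecimal) → 6×256 + 7×16 + 8 = 1656 (decimal)
Compute |2129 - 1656| = 473
473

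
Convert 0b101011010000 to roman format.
Convert 0b101011010000 (binary) → 2048 + 512 + 128 + 64 + 16 = 2768 (decimal)
Convert 2768 (decimal) → 2768 = 1000 + 1000 + 500 + 100 + 100 + 50 + 10 + 5 + 1 + 1 + 1 → MMDCCLXVIII (Roman numeral)
MMDCCLXVIII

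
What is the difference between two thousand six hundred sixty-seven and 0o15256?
Convert two thousand six hundred sixty-seven (English words) → 2×1000 + 6×100 + 67 = 2667 (decimal)
Convert 0o15256 (octal) → 1×4096 + 5×512 + 2×64 + 5×8 + 6 = 6830 (decimal)
Difference: |2667 - 6830| = 4163
4163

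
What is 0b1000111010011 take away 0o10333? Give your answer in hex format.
Convert 0b1000111010011 (binary) → 4096 + 256 + 128 + 64 + 16 + 2 + 1 = 4563 (decimal)
Convert 0o10333 (octal) → 1×4096 + 3×64 + 3×8 + 3 = 4315 (decimal)
Compute 4563 - 4315 = 248
Convert 248 (decimal) → 248 = 15×16 + 8 → 0xF8 (hexadecimal)
0xF8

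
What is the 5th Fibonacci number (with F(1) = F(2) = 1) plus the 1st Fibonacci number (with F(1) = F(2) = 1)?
The 5th Fibonacci number (with F(1) = F(2) = 1): 1, 1, 2, 3, 5 → 5
Convert the 1st Fibonacci number (with F(1) = F(2) = 1) (Fibonacci index) → 1 (decimal)
Compute 5 + 1 = 6
6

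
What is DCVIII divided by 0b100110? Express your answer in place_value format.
Convert DCVIII (Roman numeral) → 500 + 100 + 5 + 1 + 1 + 1 = 608 (decimal)
Convert 0b100110 (binary) → 32 + 4 + 2 = 38 (decimal)
Compute 608 ÷ 38 = 16
Convert 16 (decimal) → 16 = 1×10 + 6 → 1 ten, 6 ones (place-value notation)
1 ten, 6 ones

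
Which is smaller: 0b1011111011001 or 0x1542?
Convert 0b1011111011001 (binary) → 4096 + 1024 + 512 + 256 + 128 + 64 + 16 + 8 + 1 = 6105 (decimal)
Convert 0x1542 (hexadecimal) → 1×4096 + 5×256 + 4×16 + 2 = 5442 (decimal)
Compare 6105 vs 5442: smaller = 5442
5442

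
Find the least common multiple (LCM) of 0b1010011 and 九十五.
Convert 0b1010011 (binary) → 64 + 16 + 2 + 1 = 83 (decimal)
Convert 九十五 (Chinese numeral) → 9×10 + 5 = 95 (decimal)
Compute lcm(83, 95) = 7885
7885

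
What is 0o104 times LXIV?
Convert 0o104 (octal) → 1×64 + 4 = 68 (decimal)
Convert LXIV (Roman numeral) → 50 + 10 + 4 = 64 (decimal)
Compute 68 × 64 = 4352
4352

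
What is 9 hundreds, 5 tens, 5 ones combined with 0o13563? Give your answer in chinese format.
Convert 9 hundreds, 5 tens, 5 ones (place-value notation) → 9×100 + 5×10 + 5 = 955 (decimal)
Convert 0o13563 (octal) → 1×4096 + 3×512 + 5×64 + 6×8 + 3 = 6003 (decimal)
Compute 955 + 6003 = 6958
Convert 6958 (decimal) → 6958 = 6×1000 + 9×100 + 5×10 + 8 → 六千九百五十八 (Chinese numeral)
六千九百五十八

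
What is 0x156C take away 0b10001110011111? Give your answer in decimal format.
Convert 0x156C (hexadecimal) → 1×4096 + 5×256 + 6×16 + 12 = 5484 (decimal)
Convert 0b10001110011111 (binary) → 8192 + 512 + 256 + 128 + 16 + 8 + 4 + 2 + 1 = 9119 (decimal)
Compute 5484 - 9119 = -3635
-3635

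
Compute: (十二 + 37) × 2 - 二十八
Convert 十二 (Chinese numeral) → 1×10 + 2 = 12 (decimal)
Convert 二十八 (Chinese numeral) → 2×10 + 8 = 28 (decimal)
Expression in decimal: (12 + 37) × 2 - 28
Parentheses first: 12 + 37 = 49
Multiply: 49 × 2 = 98
Subtract: 98 - 28 = 70
70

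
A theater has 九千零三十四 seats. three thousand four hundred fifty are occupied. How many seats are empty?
Convert 九千零三十四 (Chinese numeral) → 9×1000 + 3×10 + 4 = 9034 (decimal)
Convert three thousand four hundred fifty (English words) → 3×1000 + 4×100 + 50 = 3450 (decimal)
Compute 9034 - 3450 = 5584
5584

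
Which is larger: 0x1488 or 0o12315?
Convert 0x1488 (hexadecimal) → 1×4096 + 4×256 + 8×16 + 8 = 5256 (decimal)
Convert 0o12315 (octal) → 1×4096 + 2×512 + 3×64 + 1×8 + 5 = 5325 (decimal)
Compare 5256 vs 5325: larger = 5325
5325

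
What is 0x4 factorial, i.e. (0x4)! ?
Convert 0x4 (hexadecimal) → 4 (decimal)
Compute 4! = 24
24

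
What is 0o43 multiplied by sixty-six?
Convert 0o43 (octal) → 4×8 + 3 = 35 (decimal)
Convert sixty-six (English words) → 66 (decimal)
Compute 35 × 66 = 2310
2310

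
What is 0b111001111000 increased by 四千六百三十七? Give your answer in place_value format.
Convert 0b111001111000 (binary) → 2048 + 1024 + 512 + 64 + 32 + 16 + 8 = 3704 (decimal)
Convert 四千六百三十七 (Chinese numeral) → 4×1000 + 6×100 + 3×10 + 7 = 4637 (decimal)
Compute 3704 + 4637 = 8341
Convert 8341 (decimal) → 8341 = 8×1000 + 3×100 + 4×10 + 1 → 8 thousands, 3 hundreds, 4 tens, 1 one (place-value notation)
8 thousands, 3 hundreds, 4 tens, 1 one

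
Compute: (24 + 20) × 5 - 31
Parentheses first: 24 + 20 = 44
Multiply: 44 × 5 = 220
Subtract: 220 - 31 = 189
189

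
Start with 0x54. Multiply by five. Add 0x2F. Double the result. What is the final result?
Convert 0x54 (hexadecimal) → 5×16 + 4 = 84 (decimal)
Start: 84
Convert five (English words) → 5 (decimal)
84 × 5 = 420
Convert 0x2F (hexadecimal) → 2×16 + 15 = 47 (decimal)
420 + 47 = 467
467 × 2 = 934
934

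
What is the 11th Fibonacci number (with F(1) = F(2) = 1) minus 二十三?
The 11th Fibonacci number (with F(1) = F(2) = 1): 1, 1, 2, 3, 5, 8, 13, 21, 34, 55, 89 → 89
Convert 二十三 (Chinese numeral) → 2×10 + 3 = 23 (decimal)
Compute 89 - 23 = 66
66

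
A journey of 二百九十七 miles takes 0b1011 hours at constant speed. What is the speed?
Convert 二百九十七 (Chinese numeral) → 2×100 + 9×10 + 7 = 297 (decimal)
Convert 0b1011 (binary) → 8 + 2 + 1 = 11 (decimal)
Compute 297 ÷ 11 = 27
27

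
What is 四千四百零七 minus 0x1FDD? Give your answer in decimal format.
Convert 四千四百零七 (Chinese numeral) → 4×1000 + 4×100 + 7 = 4407 (decimal)
Convert 0x1FDD (hexadecimal) → 1×4096 + 15×256 + 13×16 + 13 = 8157 (decimal)
Compute 4407 - 8157 = -3750
-3750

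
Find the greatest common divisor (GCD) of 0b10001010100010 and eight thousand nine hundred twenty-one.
Convert 0b10001010100010 (binary) → 8192 + 512 + 128 + 32 + 2 = 8866 (decimal)
Convert eight thousand nine hundred twenty-one (English words) → 8×1000 + 9×100 + 21 = 8921 (decimal)
Compute gcd(8866, 8921) = 11
11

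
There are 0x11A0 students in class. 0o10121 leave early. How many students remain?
Convert 0x11A0 (hexadecimal) → 1×4096 + 1×256 + 10×16 = 4512 (decimal)
Convert 0o10121 (octal) → 1×4096 + 1×64 + 2×8 + 1 = 4177 (decimal)
Compute 4512 - 4177 = 335
335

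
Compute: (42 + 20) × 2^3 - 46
Convert 2^3 (power) → 8 (decimal)
Expression in decimal: (42 + 20) × 8 - 46
Parentheses first: 42 + 20 = 62
Multiply: 62 × 8 = 496
Subtract: 496 - 46 = 450
450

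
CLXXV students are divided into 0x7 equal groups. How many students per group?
Convert CLXXV (Roman numeral) → 100 + 50 + 10 + 10 + 5 = 175 (decimal)
Convert 0x7 (hexadecimal) → 7 (decimal)
Compute 175 ÷ 7 = 25
25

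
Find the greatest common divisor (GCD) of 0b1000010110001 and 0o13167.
Convert 0b1000010110001 (binary) → 4096 + 128 + 32 + 16 + 1 = 4273 (decimal)
Convert 0o13167 (octal) → 1×4096 + 3×512 + 1×64 + 6×8 + 7 = 5751 (decimal)
Compute gcd(4273, 5751) = 1
1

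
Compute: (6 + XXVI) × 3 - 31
Convert XXVI (Roman numeral) → 10 + 10 + 5 + 1 = 26 (decimal)
Expression in decimal: (6 + 26) × 3 - 31
Parentheses first: 6 + 26 = 32
Multiply: 32 × 3 = 96
Subtract: 96 - 31 = 65
65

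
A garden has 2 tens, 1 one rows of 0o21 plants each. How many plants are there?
Convert 0o21 (octal) → 2×8 + 1 = 17 (decimal)
Convert 2 tens, 1 one (place-value notation) → 2×10 + 1 = 21 (decimal)
Compute 17 × 21 = 357
357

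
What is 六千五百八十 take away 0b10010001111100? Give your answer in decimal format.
Convert 六千五百八十 (Chinese numeral) → 6×1000 + 5×100 + 8×10 = 6580 (decimal)
Convert 0b10010001111100 (binary) → 8192 + 1024 + 64 + 32 + 16 + 8 + 4 = 9340 (decimal)
Compute 6580 - 9340 = -2760
-2760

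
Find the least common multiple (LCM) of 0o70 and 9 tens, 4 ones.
Convert 0o70 (octal) → 7×8 = 56 (decimal)
Convert 9 tens, 4 ones (place-value notation) → 9×10 + 4 = 94 (decimal)
Compute lcm(56, 94) = 2632
2632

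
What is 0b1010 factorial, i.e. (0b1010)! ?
Convert 0b1010 (binary) → 8 + 2 = 10 (decimal)
Compute 10! = 3628800
3628800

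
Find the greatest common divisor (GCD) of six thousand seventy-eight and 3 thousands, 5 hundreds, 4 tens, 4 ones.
Convert six thousand seventy-eight (English words) → 6×1000 + 78 = 6078 (decimal)
Convert 3 thousands, 5 hundreds, 4 tens, 4 ones (place-value notation) → 3×1000 + 5×100 + 4×10 + 4 = 3544 (decimal)
Compute gcd(6078, 3544) = 2
2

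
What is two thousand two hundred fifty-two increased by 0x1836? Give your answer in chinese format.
Convert two thousand two hundred fifty-two (English words) → 2×1000 + 2×100 + 52 = 2252 (decimal)
Convert 0x1836 (hexadecimal) → 1×4096 + 8×256 + 3×16 + 6 = 6198 (decimal)
Compute 2252 + 6198 = 8450
Convert 8450 (decimal) → 8450 = 8×1000 + 4×100 + 5×10 → 八千四百五十 (Chinese numeral)
八千四百五十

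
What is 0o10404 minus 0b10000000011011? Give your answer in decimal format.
Convert 0o10404 (octal) → 1×4096 + 4×64 + 4 = 4356 (decimal)
Convert 0b10000000011011 (binary) → 8192 + 16 + 8 + 2 + 1 = 8219 (decimal)
Compute 4356 - 8219 = -3863
-3863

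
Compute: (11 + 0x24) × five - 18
Convert 0x24 (hexadecimal) → 2×16 + 4 = 36 (decimal)
Convert five (English words) → 5 (decimal)
Expression in decimal: (11 + 36) × 5 - 18
Parentheses first: 11 + 36 = 47
Multiply: 47 × 5 = 235
Subtract: 235 - 18 = 217
217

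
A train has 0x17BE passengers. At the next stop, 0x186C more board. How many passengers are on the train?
Convert 0x17BE (hexadecimal) → 1×4096 + 7×256 + 11×16 + 14 = 6078 (decimal)
Convert 0x186C (hexadecimal) → 1×4096 + 8×256 + 6×16 + 12 = 6252 (decimal)
Compute 6078 + 6252 = 12330
12330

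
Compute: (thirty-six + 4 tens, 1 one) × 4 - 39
Convert thirty-six (English words) → 36 (decimal)
Convert 4 tens, 1 one (place-value notation) → 4×10 + 1 = 41 (decimal)
Expression in decimal: (36 + 41) × 4 - 39
Parentheses first: 36 + 41 = 77
Multiply: 77 × 4 = 308
Subtract: 308 - 39 = 269
269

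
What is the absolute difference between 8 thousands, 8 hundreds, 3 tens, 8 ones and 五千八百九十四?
Convert 8 thousands, 8 hundreds, 3 tens, 8 ones (place-value notation) → 8×1000 + 8×100 + 3×10 + 8 = 8838 (decimal)
Convert 五千八百九十四 (Chinese numeral) → 5×1000 + 8×100 + 9×10 + 4 = 5894 (decimal)
Compute |8838 - 5894| = 2944
2944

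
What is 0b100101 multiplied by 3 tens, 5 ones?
Convert 0b100101 (binary) → 32 + 4 + 1 = 37 (decimal)
Convert 3 tens, 5 ones (place-value notation) → 3×10 + 5 = 35 (decimal)
Compute 37 × 35 = 1295
1295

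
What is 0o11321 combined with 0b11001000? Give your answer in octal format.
Convert 0o11321 (octal) → 1×4096 + 1×512 + 3×64 + 2×8 + 1 = 4817 (decimal)
Convert 0b11001000 (binary) → 128 + 64 + 8 = 200 (decimal)
Compute 4817 + 200 = 5017
Convert 5017 (decimal) → 5017 = 1×4096 + 1×512 + 6×64 + 3×8 + 1 → 0o11631 (octal)
0o11631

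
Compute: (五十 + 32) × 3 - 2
Convert 五十 (Chinese numeral) → 5×10 = 50 (decimal)
Expression in decimal: (50 + 32) × 3 - 2
Parentheses first: 50 + 32 = 82
Multiply: 82 × 3 = 246
Subtract: 246 - 2 = 244
244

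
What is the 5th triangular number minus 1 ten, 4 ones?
The 5th triangular number = 5×6/2 = 15
Convert 1 ten, 4 ones (place-value notation) → 1×10 + 4 = 14 (decimal)
Compute 15 - 14 = 1
1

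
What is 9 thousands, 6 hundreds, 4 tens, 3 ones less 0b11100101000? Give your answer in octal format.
Convert 9 thousands, 6 hundreds, 4 tens, 3 ones (place-value notation) → 9×1000 + 6×100 + 4×10 + 3 = 9643 (decimal)
Convert 0b11100101000 (binary) → 1024 + 512 + 256 + 32 + 8 = 1832 (decimal)
Compute 9643 - 1832 = 7811
Convert 7811 (decimal) → 7811 = 1×4096 + 7×512 + 2×64 + 3 → 0o17203 (octal)
0o17203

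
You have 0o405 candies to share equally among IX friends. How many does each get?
Convert 0o405 (octal) → 4×64 + 5 = 261 (decimal)
Convert IX (Roman numeral) → 9 (decimal)
Compute 261 ÷ 9 = 29
29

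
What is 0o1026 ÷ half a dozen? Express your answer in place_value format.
Convert 0o1026 (octal) → 1×512 + 2×8 + 6 = 534 (decimal)
Convert half a dozen (colloquial) → 6 (decimal)
Compute 534 ÷ 6 = 89
Convert 89 (decimal) → 89 = 8×10 + 9 → 8 tens, 9 ones (place-value notation)
8 tens, 9 ones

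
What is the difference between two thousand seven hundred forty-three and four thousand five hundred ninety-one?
Convert two thousand seven hundred forty-three (English words) → 2×1000 + 7×100 + 43 = 2743 (decimal)
Convert four thousand five hundred ninety-one (English words) → 4×1000 + 5×100 + 91 = 4591 (decimal)
Difference: |2743 - 4591| = 1848
1848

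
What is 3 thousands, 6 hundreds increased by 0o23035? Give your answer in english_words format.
Convert 3 thousands, 6 hundreds (place-value notation) → 3×1000 + 6×100 = 3600 (decimal)
Convert 0o23035 (octal) → 2×4096 + 3×512 + 3×8 + 5 = 9757 (decimal)
Compute 3600 + 9757 = 13357
Convert 13357 (decimal) → 13357 = 13×1000 + 3×100 + 57 → thirteen thousand three hundred fifty-seven (English words)
thirteen thousand three hundred fifty-seven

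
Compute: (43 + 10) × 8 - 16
Parentheses first: 43 + 10 = 53
Multiply: 53 × 8 = 424
Subtract: 424 - 16 = 408
408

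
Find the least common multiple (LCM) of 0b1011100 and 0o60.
Convert 0b1011100 (binary) → 64 + 16 + 8 + 4 = 92 (decimal)
Convert 0o60 (octal) → 6×8 = 48 (decimal)
Compute lcm(92, 48) = 1104
1104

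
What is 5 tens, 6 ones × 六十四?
Convert 5 tens, 6 ones (place-value notation) → 5×10 + 6 = 56 (decimal)
Convert 六十四 (Chinese numeral) → 6×10 + 4 = 64 (decimal)
Compute 56 × 64 = 3584
3584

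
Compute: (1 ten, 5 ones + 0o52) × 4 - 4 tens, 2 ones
Convert 1 ten, 5 ones (place-value notation) → 1×10 + 5 = 15 (decimal)
Convert 0o52 (octal) → 5×8 + 2 = 42 (decimal)
Convert 4 tens, 2 ones (place-value notation) → 4×10 + 2 = 42 (decimal)
Expression in decimal: (15 + 42) × 4 - 42
Parentheses first: 15 + 42 = 57
Multiply: 57 × 4 = 228
Subtract: 228 - 42 = 186
186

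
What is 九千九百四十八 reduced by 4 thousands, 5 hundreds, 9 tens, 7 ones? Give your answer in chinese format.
Convert 九千九百四十八 (Chinese numeral) → 9×1000 + 9×100 + 4×10 + 8 = 9948 (decimal)
Convert 4 thousands, 5 hundreds, 9 tens, 7 ones (place-value notation) → 4×1000 + 5×100 + 9×10 + 7 = 4597 (decimal)
Compute 9948 - 4597 = 5351
Convert 5351 (decimal) → 5351 = 5×1000 + 3×100 + 5×10 + 1 → 五千三百五十一 (Chinese numeral)
五千三百五十一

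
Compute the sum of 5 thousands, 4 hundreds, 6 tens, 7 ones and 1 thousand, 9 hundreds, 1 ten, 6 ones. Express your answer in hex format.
Convert 5 thousands, 4 hundreds, 6 tens, 7 ones (place-value notation) → 5×1000 + 4×100 + 6×10 + 7 = 5467 (decimal)
Convert 1 thousand, 9 hundreds, 1 ten, 6 ones (place-value notation) → 1×1000 + 9×100 + 1×10 + 6 = 1916 (decimal)
Compute 5467 + 1916 = 7383
Convert 7383 (decimal) → 7383 = 1×4096 + 12×256 + 13×16 + 7 → 0x1CD7 (hexadecimal)
0x1CD7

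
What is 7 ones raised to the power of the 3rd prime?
Convert 7 ones (place-value notation) → 7 (decimal)
Convert the 3rd prime (prime index) → 5 (decimal)
Compute 7 ^ 5 = 16807
16807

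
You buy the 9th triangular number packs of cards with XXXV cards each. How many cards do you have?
Convert XXXV (Roman numeral) → 10 + 10 + 10 + 5 = 35 (decimal)
Convert the 9th triangular number (triangular index) → 9×10/2 = 45 (decimal)
Compute 35 × 45 = 1575
1575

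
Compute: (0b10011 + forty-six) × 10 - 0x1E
Convert 0b10011 (binary) → 16 + 2 + 1 = 19 (decimal)
Convert forty-six (English words) → 46 (decimal)
Convert 0x1E (hexadecimal) → 1×16 + 14 = 30 (decimal)
Expression in decimal: (19 + 46) × 10 - 30
Parentheses first: 19 + 46 = 65
Multiply: 65 × 10 = 650
Subtract: 650 - 30 = 620
620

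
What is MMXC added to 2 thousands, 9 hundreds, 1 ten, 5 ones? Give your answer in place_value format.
Convert MMXC (Roman numeral) → 1000 + 1000 + 90 = 2090 (decimal)
Convert 2 thousands, 9 hundreds, 1 ten, 5 ones (place-value notation) → 2×1000 + 9×100 + 1×10 + 5 = 2915 (decimal)
Compute 2090 + 2915 = 5005
Convert 5005 (decimal) → 5005 = 5×1000 + 5 → 5 thousands, 5 ones (place-value notation)
5 thousands, 5 ones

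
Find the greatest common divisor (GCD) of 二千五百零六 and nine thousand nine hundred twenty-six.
Convert 二千五百零六 (Chinese numeral) → 2×1000 + 5×100 + 6 = 2506 (decimal)
Convert nine thousand nine hundred twenty-six (English words) → 9×1000 + 9×100 + 26 = 9926 (decimal)
Compute gcd(2506, 9926) = 14
14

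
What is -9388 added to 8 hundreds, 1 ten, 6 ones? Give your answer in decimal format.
Convert 8 hundreds, 1 ten, 6 ones (place-value notation) → 8×100 + 1×10 + 6 = 816 (decimal)
Compute -9388 + 816 = -8572
-8572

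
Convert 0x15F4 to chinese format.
Convert 0x15F4 (hexadecimal) → 1×4096 + 5×256 + 15×16 + 4 = 5620 (decimal)
Convert 5620 (decimal) → 5620 = 5×1000 + 6×100 + 2×10 → 五千六百二十 (Chinese numeral)
五千六百二十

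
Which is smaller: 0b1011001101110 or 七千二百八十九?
Convert 0b1011001101110 (binary) → 4096 + 1024 + 512 + 64 + 32 + 8 + 4 + 2 = 5742 (decimal)
Convert 七千二百八十九 (Chinese numeral) → 7×1000 + 2×100 + 8×10 + 9 = 7289 (decimal)
Compare 5742 vs 7289: smaller = 5742
5742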